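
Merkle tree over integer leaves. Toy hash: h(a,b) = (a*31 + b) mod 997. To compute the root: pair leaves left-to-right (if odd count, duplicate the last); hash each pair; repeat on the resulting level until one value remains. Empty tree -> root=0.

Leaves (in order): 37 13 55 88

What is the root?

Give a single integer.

L0: [37, 13, 55, 88]
L1: h(37,13)=(37*31+13)%997=163 h(55,88)=(55*31+88)%997=796 -> [163, 796]
L2: h(163,796)=(163*31+796)%997=864 -> [864]

Answer: 864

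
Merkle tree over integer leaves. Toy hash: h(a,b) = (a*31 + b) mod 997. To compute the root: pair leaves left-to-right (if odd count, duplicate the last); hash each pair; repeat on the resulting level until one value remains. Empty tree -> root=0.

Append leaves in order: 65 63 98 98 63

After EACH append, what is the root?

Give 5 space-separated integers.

Answer: 65 84 755 755 181

Derivation:
After append 65 (leaves=[65]):
  L0: [65]
  root=65
After append 63 (leaves=[65, 63]):
  L0: [65, 63]
  L1: h(65,63)=(65*31+63)%997=84 -> [84]
  root=84
After append 98 (leaves=[65, 63, 98]):
  L0: [65, 63, 98]
  L1: h(65,63)=(65*31+63)%997=84 h(98,98)=(98*31+98)%997=145 -> [84, 145]
  L2: h(84,145)=(84*31+145)%997=755 -> [755]
  root=755
After append 98 (leaves=[65, 63, 98, 98]):
  L0: [65, 63, 98, 98]
  L1: h(65,63)=(65*31+63)%997=84 h(98,98)=(98*31+98)%997=145 -> [84, 145]
  L2: h(84,145)=(84*31+145)%997=755 -> [755]
  root=755
After append 63 (leaves=[65, 63, 98, 98, 63]):
  L0: [65, 63, 98, 98, 63]
  L1: h(65,63)=(65*31+63)%997=84 h(98,98)=(98*31+98)%997=145 h(63,63)=(63*31+63)%997=22 -> [84, 145, 22]
  L2: h(84,145)=(84*31+145)%997=755 h(22,22)=(22*31+22)%997=704 -> [755, 704]
  L3: h(755,704)=(755*31+704)%997=181 -> [181]
  root=181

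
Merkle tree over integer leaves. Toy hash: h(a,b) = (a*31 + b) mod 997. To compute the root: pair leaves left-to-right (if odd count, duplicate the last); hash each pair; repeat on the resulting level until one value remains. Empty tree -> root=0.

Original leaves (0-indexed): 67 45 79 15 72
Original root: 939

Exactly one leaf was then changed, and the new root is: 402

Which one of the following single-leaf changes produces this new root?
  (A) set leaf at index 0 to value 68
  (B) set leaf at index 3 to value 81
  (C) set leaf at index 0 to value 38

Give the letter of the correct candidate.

Original leaves: [67, 45, 79, 15, 72]
Target new root: 402
Try each candidate change and compute the resulting root:
Candidate A: set leaf[0] = 68 -> leaves = [68, 45, 79, 15, 72]
  L0: [68, 45, 79, 15, 72]
  L1: h(68,45)=(68*31+45)%997=159 h(79,15)=(79*31+15)%997=470 h(72,72)=(72*31+72)%997=310 -> [159, 470, 310]
  L2: h(159,470)=(159*31+470)%997=414 h(310,310)=(310*31+310)%997=947 -> [414, 947]
  L3: h(414,947)=(414*31+947)%997=820 -> [820]
  root = 820 != target 402
Candidate B: set leaf[3] = 81 -> leaves = [67, 45, 79, 81, 72]
  L0: [67, 45, 79, 81, 72]
  L1: h(67,45)=(67*31+45)%997=128 h(79,81)=(79*31+81)%997=536 h(72,72)=(72*31+72)%997=310 -> [128, 536, 310]
  L2: h(128,536)=(128*31+536)%997=516 h(310,310)=(310*31+310)%997=947 -> [516, 947]
  L3: h(516,947)=(516*31+947)%997=991 -> [991]
  root = 991 != target 402
Candidate C: set leaf[0] = 38 -> leaves = [38, 45, 79, 15, 72]
  L0: [38, 45, 79, 15, 72]
  L1: h(38,45)=(38*31+45)%997=226 h(79,15)=(79*31+15)%997=470 h(72,72)=(72*31+72)%997=310 -> [226, 470, 310]
  L2: h(226,470)=(226*31+470)%997=497 h(310,310)=(310*31+310)%997=947 -> [497, 947]
  L3: h(497,947)=(497*31+947)%997=402 -> [402]
  root = 402 == target 402  ** MATCH **
Candidate C produces the target root.

Answer: C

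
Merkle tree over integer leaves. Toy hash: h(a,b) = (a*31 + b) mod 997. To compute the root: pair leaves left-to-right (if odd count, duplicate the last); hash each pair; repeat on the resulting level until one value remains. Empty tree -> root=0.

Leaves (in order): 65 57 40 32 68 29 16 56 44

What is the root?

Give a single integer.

Answer: 888

Derivation:
L0: [65, 57, 40, 32, 68, 29, 16, 56, 44]
L1: h(65,57)=(65*31+57)%997=78 h(40,32)=(40*31+32)%997=275 h(68,29)=(68*31+29)%997=143 h(16,56)=(16*31+56)%997=552 h(44,44)=(44*31+44)%997=411 -> [78, 275, 143, 552, 411]
L2: h(78,275)=(78*31+275)%997=699 h(143,552)=(143*31+552)%997=0 h(411,411)=(411*31+411)%997=191 -> [699, 0, 191]
L3: h(699,0)=(699*31+0)%997=732 h(191,191)=(191*31+191)%997=130 -> [732, 130]
L4: h(732,130)=(732*31+130)%997=888 -> [888]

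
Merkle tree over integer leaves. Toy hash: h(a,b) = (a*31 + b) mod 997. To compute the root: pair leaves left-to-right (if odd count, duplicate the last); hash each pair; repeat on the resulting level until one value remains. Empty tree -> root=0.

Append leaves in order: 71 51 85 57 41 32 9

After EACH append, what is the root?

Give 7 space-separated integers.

Answer: 71 258 748 720 496 208 190

Derivation:
After append 71 (leaves=[71]):
  L0: [71]
  root=71
After append 51 (leaves=[71, 51]):
  L0: [71, 51]
  L1: h(71,51)=(71*31+51)%997=258 -> [258]
  root=258
After append 85 (leaves=[71, 51, 85]):
  L0: [71, 51, 85]
  L1: h(71,51)=(71*31+51)%997=258 h(85,85)=(85*31+85)%997=726 -> [258, 726]
  L2: h(258,726)=(258*31+726)%997=748 -> [748]
  root=748
After append 57 (leaves=[71, 51, 85, 57]):
  L0: [71, 51, 85, 57]
  L1: h(71,51)=(71*31+51)%997=258 h(85,57)=(85*31+57)%997=698 -> [258, 698]
  L2: h(258,698)=(258*31+698)%997=720 -> [720]
  root=720
After append 41 (leaves=[71, 51, 85, 57, 41]):
  L0: [71, 51, 85, 57, 41]
  L1: h(71,51)=(71*31+51)%997=258 h(85,57)=(85*31+57)%997=698 h(41,41)=(41*31+41)%997=315 -> [258, 698, 315]
  L2: h(258,698)=(258*31+698)%997=720 h(315,315)=(315*31+315)%997=110 -> [720, 110]
  L3: h(720,110)=(720*31+110)%997=496 -> [496]
  root=496
After append 32 (leaves=[71, 51, 85, 57, 41, 32]):
  L0: [71, 51, 85, 57, 41, 32]
  L1: h(71,51)=(71*31+51)%997=258 h(85,57)=(85*31+57)%997=698 h(41,32)=(41*31+32)%997=306 -> [258, 698, 306]
  L2: h(258,698)=(258*31+698)%997=720 h(306,306)=(306*31+306)%997=819 -> [720, 819]
  L3: h(720,819)=(720*31+819)%997=208 -> [208]
  root=208
After append 9 (leaves=[71, 51, 85, 57, 41, 32, 9]):
  L0: [71, 51, 85, 57, 41, 32, 9]
  L1: h(71,51)=(71*31+51)%997=258 h(85,57)=(85*31+57)%997=698 h(41,32)=(41*31+32)%997=306 h(9,9)=(9*31+9)%997=288 -> [258, 698, 306, 288]
  L2: h(258,698)=(258*31+698)%997=720 h(306,288)=(306*31+288)%997=801 -> [720, 801]
  L3: h(720,801)=(720*31+801)%997=190 -> [190]
  root=190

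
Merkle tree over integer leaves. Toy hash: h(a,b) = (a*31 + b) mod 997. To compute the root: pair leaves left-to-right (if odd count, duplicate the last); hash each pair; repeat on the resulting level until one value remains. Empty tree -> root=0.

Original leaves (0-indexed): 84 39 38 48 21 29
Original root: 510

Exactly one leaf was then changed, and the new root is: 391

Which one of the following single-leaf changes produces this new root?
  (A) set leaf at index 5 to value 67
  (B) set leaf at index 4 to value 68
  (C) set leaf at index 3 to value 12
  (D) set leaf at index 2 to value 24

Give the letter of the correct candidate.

Original leaves: [84, 39, 38, 48, 21, 29]
Target new root: 391
Try each candidate change and compute the resulting root:
Candidate A: set leaf[5] = 67 -> leaves = [84, 39, 38, 48, 21, 67]
  L0: [84, 39, 38, 48, 21, 67]
  L1: h(84,39)=(84*31+39)%997=649 h(38,48)=(38*31+48)%997=229 h(21,67)=(21*31+67)%997=718 -> [649, 229, 718]
  L2: h(649,229)=(649*31+229)%997=408 h(718,718)=(718*31+718)%997=45 -> [408, 45]
  L3: h(408,45)=(408*31+45)%997=729 -> [729]
  root = 729 != target 391
Candidate B: set leaf[4] = 68 -> leaves = [84, 39, 38, 48, 68, 29]
  L0: [84, 39, 38, 48, 68, 29]
  L1: h(84,39)=(84*31+39)%997=649 h(38,48)=(38*31+48)%997=229 h(68,29)=(68*31+29)%997=143 -> [649, 229, 143]
  L2: h(649,229)=(649*31+229)%997=408 h(143,143)=(143*31+143)%997=588 -> [408, 588]
  L3: h(408,588)=(408*31+588)%997=275 -> [275]
  root = 275 != target 391
Candidate C: set leaf[3] = 12 -> leaves = [84, 39, 38, 12, 21, 29]
  L0: [84, 39, 38, 12, 21, 29]
  L1: h(84,39)=(84*31+39)%997=649 h(38,12)=(38*31+12)%997=193 h(21,29)=(21*31+29)%997=680 -> [649, 193, 680]
  L2: h(649,193)=(649*31+193)%997=372 h(680,680)=(680*31+680)%997=823 -> [372, 823]
  L3: h(372,823)=(372*31+823)%997=391 -> [391]
  root = 391 == target 391  ** MATCH **
Candidate D: set leaf[2] = 24 -> leaves = [84, 39, 24, 48, 21, 29]
  L0: [84, 39, 24, 48, 21, 29]
  L1: h(84,39)=(84*31+39)%997=649 h(24,48)=(24*31+48)%997=792 h(21,29)=(21*31+29)%997=680 -> [649, 792, 680]
  L2: h(649,792)=(649*31+792)%997=971 h(680,680)=(680*31+680)%997=823 -> [971, 823]
  L3: h(971,823)=(971*31+823)%997=17 -> [17]
  root = 17 != target 391
Candidate C produces the target root.

Answer: C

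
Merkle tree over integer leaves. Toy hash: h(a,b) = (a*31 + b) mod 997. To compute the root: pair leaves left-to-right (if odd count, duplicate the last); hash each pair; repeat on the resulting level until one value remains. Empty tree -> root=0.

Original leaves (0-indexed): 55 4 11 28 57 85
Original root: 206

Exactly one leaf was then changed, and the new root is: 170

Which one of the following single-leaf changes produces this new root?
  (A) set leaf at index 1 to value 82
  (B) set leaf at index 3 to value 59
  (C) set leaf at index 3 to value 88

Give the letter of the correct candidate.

Answer: B

Derivation:
Original leaves: [55, 4, 11, 28, 57, 85]
Target new root: 170
Try each candidate change and compute the resulting root:
Candidate A: set leaf[1] = 82 -> leaves = [55, 82, 11, 28, 57, 85]
  L0: [55, 82, 11, 28, 57, 85]
  L1: h(55,82)=(55*31+82)%997=790 h(11,28)=(11*31+28)%997=369 h(57,85)=(57*31+85)%997=855 -> [790, 369, 855]
  L2: h(790,369)=(790*31+369)%997=931 h(855,855)=(855*31+855)%997=441 -> [931, 441]
  L3: h(931,441)=(931*31+441)%997=389 -> [389]
  root = 389 != target 170
Candidate B: set leaf[3] = 59 -> leaves = [55, 4, 11, 59, 57, 85]
  L0: [55, 4, 11, 59, 57, 85]
  L1: h(55,4)=(55*31+4)%997=712 h(11,59)=(11*31+59)%997=400 h(57,85)=(57*31+85)%997=855 -> [712, 400, 855]
  L2: h(712,400)=(712*31+400)%997=538 h(855,855)=(855*31+855)%997=441 -> [538, 441]
  L3: h(538,441)=(538*31+441)%997=170 -> [170]
  root = 170 == target 170  ** MATCH **
Candidate C: set leaf[3] = 88 -> leaves = [55, 4, 11, 88, 57, 85]
  L0: [55, 4, 11, 88, 57, 85]
  L1: h(55,4)=(55*31+4)%997=712 h(11,88)=(11*31+88)%997=429 h(57,85)=(57*31+85)%997=855 -> [712, 429, 855]
  L2: h(712,429)=(712*31+429)%997=567 h(855,855)=(855*31+855)%997=441 -> [567, 441]
  L3: h(567,441)=(567*31+441)%997=72 -> [72]
  root = 72 != target 170
Candidate B produces the target root.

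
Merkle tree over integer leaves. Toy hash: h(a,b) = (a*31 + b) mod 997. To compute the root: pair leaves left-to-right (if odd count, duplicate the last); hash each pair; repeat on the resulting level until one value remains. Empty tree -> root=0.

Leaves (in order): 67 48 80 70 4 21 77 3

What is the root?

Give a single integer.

L0: [67, 48, 80, 70, 4, 21, 77, 3]
L1: h(67,48)=(67*31+48)%997=131 h(80,70)=(80*31+70)%997=556 h(4,21)=(4*31+21)%997=145 h(77,3)=(77*31+3)%997=396 -> [131, 556, 145, 396]
L2: h(131,556)=(131*31+556)%997=629 h(145,396)=(145*31+396)%997=903 -> [629, 903]
L3: h(629,903)=(629*31+903)%997=462 -> [462]

Answer: 462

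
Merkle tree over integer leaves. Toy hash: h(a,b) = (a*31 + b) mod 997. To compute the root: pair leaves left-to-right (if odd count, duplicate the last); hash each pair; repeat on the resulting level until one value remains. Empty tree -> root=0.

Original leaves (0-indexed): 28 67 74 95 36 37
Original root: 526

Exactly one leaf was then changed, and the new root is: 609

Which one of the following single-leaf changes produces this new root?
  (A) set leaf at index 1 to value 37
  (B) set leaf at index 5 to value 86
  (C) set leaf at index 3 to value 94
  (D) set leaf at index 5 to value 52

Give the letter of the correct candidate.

Answer: A

Derivation:
Original leaves: [28, 67, 74, 95, 36, 37]
Target new root: 609
Try each candidate change and compute the resulting root:
Candidate A: set leaf[1] = 37 -> leaves = [28, 37, 74, 95, 36, 37]
  L0: [28, 37, 74, 95, 36, 37]
  L1: h(28,37)=(28*31+37)%997=905 h(74,95)=(74*31+95)%997=395 h(36,37)=(36*31+37)%997=156 -> [905, 395, 156]
  L2: h(905,395)=(905*31+395)%997=534 h(156,156)=(156*31+156)%997=7 -> [534, 7]
  L3: h(534,7)=(534*31+7)%997=609 -> [609]
  root = 609 == target 609  ** MATCH **
Candidate B: set leaf[5] = 86 -> leaves = [28, 67, 74, 95, 36, 86]
  L0: [28, 67, 74, 95, 36, 86]
  L1: h(28,67)=(28*31+67)%997=935 h(74,95)=(74*31+95)%997=395 h(36,86)=(36*31+86)%997=205 -> [935, 395, 205]
  L2: h(935,395)=(935*31+395)%997=467 h(205,205)=(205*31+205)%997=578 -> [467, 578]
  L3: h(467,578)=(467*31+578)%997=100 -> [100]
  root = 100 != target 609
Candidate C: set leaf[3] = 94 -> leaves = [28, 67, 74, 94, 36, 37]
  L0: [28, 67, 74, 94, 36, 37]
  L1: h(28,67)=(28*31+67)%997=935 h(74,94)=(74*31+94)%997=394 h(36,37)=(36*31+37)%997=156 -> [935, 394, 156]
  L2: h(935,394)=(935*31+394)%997=466 h(156,156)=(156*31+156)%997=7 -> [466, 7]
  L3: h(466,7)=(466*31+7)%997=495 -> [495]
  root = 495 != target 609
Candidate D: set leaf[5] = 52 -> leaves = [28, 67, 74, 95, 36, 52]
  L0: [28, 67, 74, 95, 36, 52]
  L1: h(28,67)=(28*31+67)%997=935 h(74,95)=(74*31+95)%997=395 h(36,52)=(36*31+52)%997=171 -> [935, 395, 171]
  L2: h(935,395)=(935*31+395)%997=467 h(171,171)=(171*31+171)%997=487 -> [467, 487]
  L3: h(467,487)=(467*31+487)%997=9 -> [9]
  root = 9 != target 609
Candidate A produces the target root.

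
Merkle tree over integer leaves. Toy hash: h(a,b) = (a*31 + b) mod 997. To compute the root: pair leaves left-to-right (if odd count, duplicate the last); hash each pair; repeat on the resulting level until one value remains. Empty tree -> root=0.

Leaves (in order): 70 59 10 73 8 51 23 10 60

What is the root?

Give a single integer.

Answer: 799

Derivation:
L0: [70, 59, 10, 73, 8, 51, 23, 10, 60]
L1: h(70,59)=(70*31+59)%997=235 h(10,73)=(10*31+73)%997=383 h(8,51)=(8*31+51)%997=299 h(23,10)=(23*31+10)%997=723 h(60,60)=(60*31+60)%997=923 -> [235, 383, 299, 723, 923]
L2: h(235,383)=(235*31+383)%997=689 h(299,723)=(299*31+723)%997=22 h(923,923)=(923*31+923)%997=623 -> [689, 22, 623]
L3: h(689,22)=(689*31+22)%997=444 h(623,623)=(623*31+623)%997=993 -> [444, 993]
L4: h(444,993)=(444*31+993)%997=799 -> [799]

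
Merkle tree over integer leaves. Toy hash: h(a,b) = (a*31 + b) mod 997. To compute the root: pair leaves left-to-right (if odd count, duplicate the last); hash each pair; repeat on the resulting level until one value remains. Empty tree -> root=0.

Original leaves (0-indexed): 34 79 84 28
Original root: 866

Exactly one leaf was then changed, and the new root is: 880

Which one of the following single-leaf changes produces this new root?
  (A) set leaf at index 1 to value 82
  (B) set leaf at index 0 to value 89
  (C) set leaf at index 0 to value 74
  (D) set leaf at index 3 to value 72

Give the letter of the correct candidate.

Answer: B

Derivation:
Original leaves: [34, 79, 84, 28]
Target new root: 880
Try each candidate change and compute the resulting root:
Candidate A: set leaf[1] = 82 -> leaves = [34, 82, 84, 28]
  L0: [34, 82, 84, 28]
  L1: h(34,82)=(34*31+82)%997=139 h(84,28)=(84*31+28)%997=638 -> [139, 638]
  L2: h(139,638)=(139*31+638)%997=959 -> [959]
  root = 959 != target 880
Candidate B: set leaf[0] = 89 -> leaves = [89, 79, 84, 28]
  L0: [89, 79, 84, 28]
  L1: h(89,79)=(89*31+79)%997=844 h(84,28)=(84*31+28)%997=638 -> [844, 638]
  L2: h(844,638)=(844*31+638)%997=880 -> [880]
  root = 880 == target 880  ** MATCH **
Candidate C: set leaf[0] = 74 -> leaves = [74, 79, 84, 28]
  L0: [74, 79, 84, 28]
  L1: h(74,79)=(74*31+79)%997=379 h(84,28)=(84*31+28)%997=638 -> [379, 638]
  L2: h(379,638)=(379*31+638)%997=423 -> [423]
  root = 423 != target 880
Candidate D: set leaf[3] = 72 -> leaves = [34, 79, 84, 72]
  L0: [34, 79, 84, 72]
  L1: h(34,79)=(34*31+79)%997=136 h(84,72)=(84*31+72)%997=682 -> [136, 682]
  L2: h(136,682)=(136*31+682)%997=910 -> [910]
  root = 910 != target 880
Candidate B produces the target root.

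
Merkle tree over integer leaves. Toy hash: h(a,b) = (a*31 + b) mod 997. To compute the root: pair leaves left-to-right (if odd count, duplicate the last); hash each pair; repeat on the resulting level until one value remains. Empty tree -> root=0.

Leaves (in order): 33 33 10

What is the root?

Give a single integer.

Answer: 155

Derivation:
L0: [33, 33, 10]
L1: h(33,33)=(33*31+33)%997=59 h(10,10)=(10*31+10)%997=320 -> [59, 320]
L2: h(59,320)=(59*31+320)%997=155 -> [155]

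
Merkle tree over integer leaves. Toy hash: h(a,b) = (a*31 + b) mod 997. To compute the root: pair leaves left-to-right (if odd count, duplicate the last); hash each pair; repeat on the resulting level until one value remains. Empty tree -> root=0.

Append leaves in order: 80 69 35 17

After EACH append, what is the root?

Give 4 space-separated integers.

After append 80 (leaves=[80]):
  L0: [80]
  root=80
After append 69 (leaves=[80, 69]):
  L0: [80, 69]
  L1: h(80,69)=(80*31+69)%997=555 -> [555]
  root=555
After append 35 (leaves=[80, 69, 35]):
  L0: [80, 69, 35]
  L1: h(80,69)=(80*31+69)%997=555 h(35,35)=(35*31+35)%997=123 -> [555, 123]
  L2: h(555,123)=(555*31+123)%997=379 -> [379]
  root=379
After append 17 (leaves=[80, 69, 35, 17]):
  L0: [80, 69, 35, 17]
  L1: h(80,69)=(80*31+69)%997=555 h(35,17)=(35*31+17)%997=105 -> [555, 105]
  L2: h(555,105)=(555*31+105)%997=361 -> [361]
  root=361

Answer: 80 555 379 361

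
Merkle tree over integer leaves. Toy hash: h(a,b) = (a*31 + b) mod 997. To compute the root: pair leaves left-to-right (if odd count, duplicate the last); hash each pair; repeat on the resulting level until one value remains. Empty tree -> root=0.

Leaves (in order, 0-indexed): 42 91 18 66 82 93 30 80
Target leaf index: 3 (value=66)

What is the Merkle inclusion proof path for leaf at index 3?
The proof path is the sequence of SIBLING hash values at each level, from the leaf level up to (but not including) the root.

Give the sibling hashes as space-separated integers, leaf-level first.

L0 (leaves): [42, 91, 18, 66, 82, 93, 30, 80], target index=3
L1: h(42,91)=(42*31+91)%997=396 [pair 0] h(18,66)=(18*31+66)%997=624 [pair 1] h(82,93)=(82*31+93)%997=641 [pair 2] h(30,80)=(30*31+80)%997=13 [pair 3] -> [396, 624, 641, 13]
  Sibling for proof at L0: 18
L2: h(396,624)=(396*31+624)%997=936 [pair 0] h(641,13)=(641*31+13)%997=941 [pair 1] -> [936, 941]
  Sibling for proof at L1: 396
L3: h(936,941)=(936*31+941)%997=47 [pair 0] -> [47]
  Sibling for proof at L2: 941
Root: 47
Proof path (sibling hashes from leaf to root): [18, 396, 941]

Answer: 18 396 941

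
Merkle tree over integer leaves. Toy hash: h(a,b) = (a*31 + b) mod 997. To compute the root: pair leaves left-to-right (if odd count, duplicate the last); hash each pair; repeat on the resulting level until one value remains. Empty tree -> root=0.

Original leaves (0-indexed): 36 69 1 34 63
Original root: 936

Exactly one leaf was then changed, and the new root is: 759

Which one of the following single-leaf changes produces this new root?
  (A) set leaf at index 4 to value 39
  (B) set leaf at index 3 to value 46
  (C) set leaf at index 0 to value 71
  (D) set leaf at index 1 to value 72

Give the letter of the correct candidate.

Original leaves: [36, 69, 1, 34, 63]
Target new root: 759
Try each candidate change and compute the resulting root:
Candidate A: set leaf[4] = 39 -> leaves = [36, 69, 1, 34, 39]
  L0: [36, 69, 1, 34, 39]
  L1: h(36,69)=(36*31+69)%997=188 h(1,34)=(1*31+34)%997=65 h(39,39)=(39*31+39)%997=251 -> [188, 65, 251]
  L2: h(188,65)=(188*31+65)%997=908 h(251,251)=(251*31+251)%997=56 -> [908, 56]
  L3: h(908,56)=(908*31+56)%997=288 -> [288]
  root = 288 != target 759
Candidate B: set leaf[3] = 46 -> leaves = [36, 69, 1, 46, 63]
  L0: [36, 69, 1, 46, 63]
  L1: h(36,69)=(36*31+69)%997=188 h(1,46)=(1*31+46)%997=77 h(63,63)=(63*31+63)%997=22 -> [188, 77, 22]
  L2: h(188,77)=(188*31+77)%997=920 h(22,22)=(22*31+22)%997=704 -> [920, 704]
  L3: h(920,704)=(920*31+704)%997=311 -> [311]
  root = 311 != target 759
Candidate C: set leaf[0] = 71 -> leaves = [71, 69, 1, 34, 63]
  L0: [71, 69, 1, 34, 63]
  L1: h(71,69)=(71*31+69)%997=276 h(1,34)=(1*31+34)%997=65 h(63,63)=(63*31+63)%997=22 -> [276, 65, 22]
  L2: h(276,65)=(276*31+65)%997=645 h(22,22)=(22*31+22)%997=704 -> [645, 704]
  L3: h(645,704)=(645*31+704)%997=759 -> [759]
  root = 759 == target 759  ** MATCH **
Candidate D: set leaf[1] = 72 -> leaves = [36, 72, 1, 34, 63]
  L0: [36, 72, 1, 34, 63]
  L1: h(36,72)=(36*31+72)%997=191 h(1,34)=(1*31+34)%997=65 h(63,63)=(63*31+63)%997=22 -> [191, 65, 22]
  L2: h(191,65)=(191*31+65)%997=4 h(22,22)=(22*31+22)%997=704 -> [4, 704]
  L3: h(4,704)=(4*31+704)%997=828 -> [828]
  root = 828 != target 759
Candidate C produces the target root.

Answer: C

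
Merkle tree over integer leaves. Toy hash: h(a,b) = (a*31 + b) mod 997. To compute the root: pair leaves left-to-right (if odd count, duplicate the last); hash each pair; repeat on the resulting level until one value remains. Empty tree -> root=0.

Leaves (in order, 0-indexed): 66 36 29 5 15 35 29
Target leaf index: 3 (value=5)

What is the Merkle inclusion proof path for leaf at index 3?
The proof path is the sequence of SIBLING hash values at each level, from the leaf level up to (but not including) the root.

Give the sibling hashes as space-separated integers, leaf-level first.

L0 (leaves): [66, 36, 29, 5, 15, 35, 29], target index=3
L1: h(66,36)=(66*31+36)%997=88 [pair 0] h(29,5)=(29*31+5)%997=904 [pair 1] h(15,35)=(15*31+35)%997=500 [pair 2] h(29,29)=(29*31+29)%997=928 [pair 3] -> [88, 904, 500, 928]
  Sibling for proof at L0: 29
L2: h(88,904)=(88*31+904)%997=641 [pair 0] h(500,928)=(500*31+928)%997=476 [pair 1] -> [641, 476]
  Sibling for proof at L1: 88
L3: h(641,476)=(641*31+476)%997=407 [pair 0] -> [407]
  Sibling for proof at L2: 476
Root: 407
Proof path (sibling hashes from leaf to root): [29, 88, 476]

Answer: 29 88 476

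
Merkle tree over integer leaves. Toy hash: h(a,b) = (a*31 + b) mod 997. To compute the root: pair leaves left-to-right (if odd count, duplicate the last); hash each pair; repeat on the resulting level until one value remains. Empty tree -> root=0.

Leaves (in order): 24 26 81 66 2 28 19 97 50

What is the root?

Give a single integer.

L0: [24, 26, 81, 66, 2, 28, 19, 97, 50]
L1: h(24,26)=(24*31+26)%997=770 h(81,66)=(81*31+66)%997=583 h(2,28)=(2*31+28)%997=90 h(19,97)=(19*31+97)%997=686 h(50,50)=(50*31+50)%997=603 -> [770, 583, 90, 686, 603]
L2: h(770,583)=(770*31+583)%997=525 h(90,686)=(90*31+686)%997=485 h(603,603)=(603*31+603)%997=353 -> [525, 485, 353]
L3: h(525,485)=(525*31+485)%997=808 h(353,353)=(353*31+353)%997=329 -> [808, 329]
L4: h(808,329)=(808*31+329)%997=452 -> [452]

Answer: 452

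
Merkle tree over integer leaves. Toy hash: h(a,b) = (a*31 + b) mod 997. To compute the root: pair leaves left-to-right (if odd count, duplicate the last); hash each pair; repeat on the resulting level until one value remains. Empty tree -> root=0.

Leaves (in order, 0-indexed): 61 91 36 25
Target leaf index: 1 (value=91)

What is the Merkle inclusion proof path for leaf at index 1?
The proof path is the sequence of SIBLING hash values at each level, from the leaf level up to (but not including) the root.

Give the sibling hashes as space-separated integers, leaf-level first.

Answer: 61 144

Derivation:
L0 (leaves): [61, 91, 36, 25], target index=1
L1: h(61,91)=(61*31+91)%997=985 [pair 0] h(36,25)=(36*31+25)%997=144 [pair 1] -> [985, 144]
  Sibling for proof at L0: 61
L2: h(985,144)=(985*31+144)%997=769 [pair 0] -> [769]
  Sibling for proof at L1: 144
Root: 769
Proof path (sibling hashes from leaf to root): [61, 144]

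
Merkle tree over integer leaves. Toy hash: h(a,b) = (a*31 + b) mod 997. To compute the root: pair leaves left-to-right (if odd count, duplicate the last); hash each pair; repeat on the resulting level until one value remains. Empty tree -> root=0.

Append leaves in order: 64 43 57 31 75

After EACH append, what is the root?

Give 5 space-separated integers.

After append 64 (leaves=[64]):
  L0: [64]
  root=64
After append 43 (leaves=[64, 43]):
  L0: [64, 43]
  L1: h(64,43)=(64*31+43)%997=33 -> [33]
  root=33
After append 57 (leaves=[64, 43, 57]):
  L0: [64, 43, 57]
  L1: h(64,43)=(64*31+43)%997=33 h(57,57)=(57*31+57)%997=827 -> [33, 827]
  L2: h(33,827)=(33*31+827)%997=853 -> [853]
  root=853
After append 31 (leaves=[64, 43, 57, 31]):
  L0: [64, 43, 57, 31]
  L1: h(64,43)=(64*31+43)%997=33 h(57,31)=(57*31+31)%997=801 -> [33, 801]
  L2: h(33,801)=(33*31+801)%997=827 -> [827]
  root=827
After append 75 (leaves=[64, 43, 57, 31, 75]):
  L0: [64, 43, 57, 31, 75]
  L1: h(64,43)=(64*31+43)%997=33 h(57,31)=(57*31+31)%997=801 h(75,75)=(75*31+75)%997=406 -> [33, 801, 406]
  L2: h(33,801)=(33*31+801)%997=827 h(406,406)=(406*31+406)%997=31 -> [827, 31]
  L3: h(827,31)=(827*31+31)%997=743 -> [743]
  root=743

Answer: 64 33 853 827 743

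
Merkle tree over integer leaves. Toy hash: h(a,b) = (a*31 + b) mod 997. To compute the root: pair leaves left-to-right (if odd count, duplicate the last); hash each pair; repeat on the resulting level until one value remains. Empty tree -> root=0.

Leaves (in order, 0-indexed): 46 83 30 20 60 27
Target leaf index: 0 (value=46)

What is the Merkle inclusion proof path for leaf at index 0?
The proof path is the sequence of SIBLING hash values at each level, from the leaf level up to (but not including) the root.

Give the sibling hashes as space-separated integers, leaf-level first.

L0 (leaves): [46, 83, 30, 20, 60, 27], target index=0
L1: h(46,83)=(46*31+83)%997=512 [pair 0] h(30,20)=(30*31+20)%997=950 [pair 1] h(60,27)=(60*31+27)%997=890 [pair 2] -> [512, 950, 890]
  Sibling for proof at L0: 83
L2: h(512,950)=(512*31+950)%997=870 [pair 0] h(890,890)=(890*31+890)%997=564 [pair 1] -> [870, 564]
  Sibling for proof at L1: 950
L3: h(870,564)=(870*31+564)%997=615 [pair 0] -> [615]
  Sibling for proof at L2: 564
Root: 615
Proof path (sibling hashes from leaf to root): [83, 950, 564]

Answer: 83 950 564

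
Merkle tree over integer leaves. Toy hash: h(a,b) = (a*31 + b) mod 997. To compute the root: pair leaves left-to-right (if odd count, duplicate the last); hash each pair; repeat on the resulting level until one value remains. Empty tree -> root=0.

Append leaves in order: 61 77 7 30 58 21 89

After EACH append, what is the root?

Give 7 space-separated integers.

Answer: 61 971 415 438 189 2 34

Derivation:
After append 61 (leaves=[61]):
  L0: [61]
  root=61
After append 77 (leaves=[61, 77]):
  L0: [61, 77]
  L1: h(61,77)=(61*31+77)%997=971 -> [971]
  root=971
After append 7 (leaves=[61, 77, 7]):
  L0: [61, 77, 7]
  L1: h(61,77)=(61*31+77)%997=971 h(7,7)=(7*31+7)%997=224 -> [971, 224]
  L2: h(971,224)=(971*31+224)%997=415 -> [415]
  root=415
After append 30 (leaves=[61, 77, 7, 30]):
  L0: [61, 77, 7, 30]
  L1: h(61,77)=(61*31+77)%997=971 h(7,30)=(7*31+30)%997=247 -> [971, 247]
  L2: h(971,247)=(971*31+247)%997=438 -> [438]
  root=438
After append 58 (leaves=[61, 77, 7, 30, 58]):
  L0: [61, 77, 7, 30, 58]
  L1: h(61,77)=(61*31+77)%997=971 h(7,30)=(7*31+30)%997=247 h(58,58)=(58*31+58)%997=859 -> [971, 247, 859]
  L2: h(971,247)=(971*31+247)%997=438 h(859,859)=(859*31+859)%997=569 -> [438, 569]
  L3: h(438,569)=(438*31+569)%997=189 -> [189]
  root=189
After append 21 (leaves=[61, 77, 7, 30, 58, 21]):
  L0: [61, 77, 7, 30, 58, 21]
  L1: h(61,77)=(61*31+77)%997=971 h(7,30)=(7*31+30)%997=247 h(58,21)=(58*31+21)%997=822 -> [971, 247, 822]
  L2: h(971,247)=(971*31+247)%997=438 h(822,822)=(822*31+822)%997=382 -> [438, 382]
  L3: h(438,382)=(438*31+382)%997=2 -> [2]
  root=2
After append 89 (leaves=[61, 77, 7, 30, 58, 21, 89]):
  L0: [61, 77, 7, 30, 58, 21, 89]
  L1: h(61,77)=(61*31+77)%997=971 h(7,30)=(7*31+30)%997=247 h(58,21)=(58*31+21)%997=822 h(89,89)=(89*31+89)%997=854 -> [971, 247, 822, 854]
  L2: h(971,247)=(971*31+247)%997=438 h(822,854)=(822*31+854)%997=414 -> [438, 414]
  L3: h(438,414)=(438*31+414)%997=34 -> [34]
  root=34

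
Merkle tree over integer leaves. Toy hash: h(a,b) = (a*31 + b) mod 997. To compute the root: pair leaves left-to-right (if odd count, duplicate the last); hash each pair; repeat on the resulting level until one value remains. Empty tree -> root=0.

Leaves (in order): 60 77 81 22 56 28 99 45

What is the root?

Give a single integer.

L0: [60, 77, 81, 22, 56, 28, 99, 45]
L1: h(60,77)=(60*31+77)%997=940 h(81,22)=(81*31+22)%997=539 h(56,28)=(56*31+28)%997=767 h(99,45)=(99*31+45)%997=123 -> [940, 539, 767, 123]
L2: h(940,539)=(940*31+539)%997=766 h(767,123)=(767*31+123)%997=969 -> [766, 969]
L3: h(766,969)=(766*31+969)%997=787 -> [787]

Answer: 787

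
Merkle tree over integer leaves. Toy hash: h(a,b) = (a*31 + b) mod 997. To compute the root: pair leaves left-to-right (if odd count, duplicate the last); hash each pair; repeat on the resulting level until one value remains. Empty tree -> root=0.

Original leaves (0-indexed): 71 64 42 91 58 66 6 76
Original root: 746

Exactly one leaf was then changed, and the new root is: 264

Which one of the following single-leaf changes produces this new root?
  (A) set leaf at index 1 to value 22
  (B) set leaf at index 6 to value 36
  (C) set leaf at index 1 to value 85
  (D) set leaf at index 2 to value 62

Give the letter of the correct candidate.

Answer: A

Derivation:
Original leaves: [71, 64, 42, 91, 58, 66, 6, 76]
Target new root: 264
Try each candidate change and compute the resulting root:
Candidate A: set leaf[1] = 22 -> leaves = [71, 22, 42, 91, 58, 66, 6, 76]
  L0: [71, 22, 42, 91, 58, 66, 6, 76]
  L1: h(71,22)=(71*31+22)%997=229 h(42,91)=(42*31+91)%997=396 h(58,66)=(58*31+66)%997=867 h(6,76)=(6*31+76)%997=262 -> [229, 396, 867, 262]
  L2: h(229,396)=(229*31+396)%997=516 h(867,262)=(867*31+262)%997=220 -> [516, 220]
  L3: h(516,220)=(516*31+220)%997=264 -> [264]
  root = 264 == target 264  ** MATCH **
Candidate B: set leaf[6] = 36 -> leaves = [71, 64, 42, 91, 58, 66, 36, 76]
  L0: [71, 64, 42, 91, 58, 66, 36, 76]
  L1: h(71,64)=(71*31+64)%997=271 h(42,91)=(42*31+91)%997=396 h(58,66)=(58*31+66)%997=867 h(36,76)=(36*31+76)%997=195 -> [271, 396, 867, 195]
  L2: h(271,396)=(271*31+396)%997=821 h(867,195)=(867*31+195)%997=153 -> [821, 153]
  L3: h(821,153)=(821*31+153)%997=679 -> [679]
  root = 679 != target 264
Candidate C: set leaf[1] = 85 -> leaves = [71, 85, 42, 91, 58, 66, 6, 76]
  L0: [71, 85, 42, 91, 58, 66, 6, 76]
  L1: h(71,85)=(71*31+85)%997=292 h(42,91)=(42*31+91)%997=396 h(58,66)=(58*31+66)%997=867 h(6,76)=(6*31+76)%997=262 -> [292, 396, 867, 262]
  L2: h(292,396)=(292*31+396)%997=475 h(867,262)=(867*31+262)%997=220 -> [475, 220]
  L3: h(475,220)=(475*31+220)%997=987 -> [987]
  root = 987 != target 264
Candidate D: set leaf[2] = 62 -> leaves = [71, 64, 62, 91, 58, 66, 6, 76]
  L0: [71, 64, 62, 91, 58, 66, 6, 76]
  L1: h(71,64)=(71*31+64)%997=271 h(62,91)=(62*31+91)%997=19 h(58,66)=(58*31+66)%997=867 h(6,76)=(6*31+76)%997=262 -> [271, 19, 867, 262]
  L2: h(271,19)=(271*31+19)%997=444 h(867,262)=(867*31+262)%997=220 -> [444, 220]
  L3: h(444,220)=(444*31+220)%997=26 -> [26]
  root = 26 != target 264
Candidate A produces the target root.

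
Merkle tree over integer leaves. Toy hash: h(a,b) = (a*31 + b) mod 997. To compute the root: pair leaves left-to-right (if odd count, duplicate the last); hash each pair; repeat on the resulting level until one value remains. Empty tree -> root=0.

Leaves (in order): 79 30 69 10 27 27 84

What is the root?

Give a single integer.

L0: [79, 30, 69, 10, 27, 27, 84]
L1: h(79,30)=(79*31+30)%997=485 h(69,10)=(69*31+10)%997=155 h(27,27)=(27*31+27)%997=864 h(84,84)=(84*31+84)%997=694 -> [485, 155, 864, 694]
L2: h(485,155)=(485*31+155)%997=235 h(864,694)=(864*31+694)%997=559 -> [235, 559]
L3: h(235,559)=(235*31+559)%997=865 -> [865]

Answer: 865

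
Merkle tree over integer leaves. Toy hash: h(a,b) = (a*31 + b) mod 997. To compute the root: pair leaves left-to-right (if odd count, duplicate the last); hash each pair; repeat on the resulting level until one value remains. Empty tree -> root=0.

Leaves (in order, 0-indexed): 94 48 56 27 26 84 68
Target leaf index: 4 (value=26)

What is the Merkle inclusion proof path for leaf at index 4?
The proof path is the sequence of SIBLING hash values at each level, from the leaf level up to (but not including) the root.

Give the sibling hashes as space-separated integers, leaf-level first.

L0 (leaves): [94, 48, 56, 27, 26, 84, 68], target index=4
L1: h(94,48)=(94*31+48)%997=968 [pair 0] h(56,27)=(56*31+27)%997=766 [pair 1] h(26,84)=(26*31+84)%997=890 [pair 2] h(68,68)=(68*31+68)%997=182 [pair 3] -> [968, 766, 890, 182]
  Sibling for proof at L0: 84
L2: h(968,766)=(968*31+766)%997=864 [pair 0] h(890,182)=(890*31+182)%997=853 [pair 1] -> [864, 853]
  Sibling for proof at L1: 182
L3: h(864,853)=(864*31+853)%997=718 [pair 0] -> [718]
  Sibling for proof at L2: 864
Root: 718
Proof path (sibling hashes from leaf to root): [84, 182, 864]

Answer: 84 182 864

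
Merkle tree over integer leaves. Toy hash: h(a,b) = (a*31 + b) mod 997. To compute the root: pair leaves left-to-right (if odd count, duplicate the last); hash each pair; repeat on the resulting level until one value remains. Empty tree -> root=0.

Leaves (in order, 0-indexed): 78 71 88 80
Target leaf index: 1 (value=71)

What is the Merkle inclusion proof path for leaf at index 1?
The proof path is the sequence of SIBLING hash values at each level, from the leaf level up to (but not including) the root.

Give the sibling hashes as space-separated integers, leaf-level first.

L0 (leaves): [78, 71, 88, 80], target index=1
L1: h(78,71)=(78*31+71)%997=495 [pair 0] h(88,80)=(88*31+80)%997=814 [pair 1] -> [495, 814]
  Sibling for proof at L0: 78
L2: h(495,814)=(495*31+814)%997=207 [pair 0] -> [207]
  Sibling for proof at L1: 814
Root: 207
Proof path (sibling hashes from leaf to root): [78, 814]

Answer: 78 814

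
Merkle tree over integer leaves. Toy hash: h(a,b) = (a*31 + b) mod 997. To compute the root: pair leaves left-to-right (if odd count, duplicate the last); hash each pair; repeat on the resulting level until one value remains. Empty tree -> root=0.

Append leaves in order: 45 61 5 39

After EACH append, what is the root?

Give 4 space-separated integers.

After append 45 (leaves=[45]):
  L0: [45]
  root=45
After append 61 (leaves=[45, 61]):
  L0: [45, 61]
  L1: h(45,61)=(45*31+61)%997=459 -> [459]
  root=459
After append 5 (leaves=[45, 61, 5]):
  L0: [45, 61, 5]
  L1: h(45,61)=(45*31+61)%997=459 h(5,5)=(5*31+5)%997=160 -> [459, 160]
  L2: h(459,160)=(459*31+160)%997=431 -> [431]
  root=431
After append 39 (leaves=[45, 61, 5, 39]):
  L0: [45, 61, 5, 39]
  L1: h(45,61)=(45*31+61)%997=459 h(5,39)=(5*31+39)%997=194 -> [459, 194]
  L2: h(459,194)=(459*31+194)%997=465 -> [465]
  root=465

Answer: 45 459 431 465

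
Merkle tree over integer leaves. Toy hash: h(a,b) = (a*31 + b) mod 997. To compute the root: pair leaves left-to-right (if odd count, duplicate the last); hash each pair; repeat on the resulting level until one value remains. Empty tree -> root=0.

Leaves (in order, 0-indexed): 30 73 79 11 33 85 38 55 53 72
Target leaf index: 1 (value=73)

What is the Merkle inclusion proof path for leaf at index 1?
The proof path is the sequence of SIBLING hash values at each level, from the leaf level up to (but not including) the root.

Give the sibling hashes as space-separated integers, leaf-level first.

L0 (leaves): [30, 73, 79, 11, 33, 85, 38, 55, 53, 72], target index=1
L1: h(30,73)=(30*31+73)%997=6 [pair 0] h(79,11)=(79*31+11)%997=466 [pair 1] h(33,85)=(33*31+85)%997=111 [pair 2] h(38,55)=(38*31+55)%997=236 [pair 3] h(53,72)=(53*31+72)%997=718 [pair 4] -> [6, 466, 111, 236, 718]
  Sibling for proof at L0: 30
L2: h(6,466)=(6*31+466)%997=652 [pair 0] h(111,236)=(111*31+236)%997=686 [pair 1] h(718,718)=(718*31+718)%997=45 [pair 2] -> [652, 686, 45]
  Sibling for proof at L1: 466
L3: h(652,686)=(652*31+686)%997=958 [pair 0] h(45,45)=(45*31+45)%997=443 [pair 1] -> [958, 443]
  Sibling for proof at L2: 686
L4: h(958,443)=(958*31+443)%997=231 [pair 0] -> [231]
  Sibling for proof at L3: 443
Root: 231
Proof path (sibling hashes from leaf to root): [30, 466, 686, 443]

Answer: 30 466 686 443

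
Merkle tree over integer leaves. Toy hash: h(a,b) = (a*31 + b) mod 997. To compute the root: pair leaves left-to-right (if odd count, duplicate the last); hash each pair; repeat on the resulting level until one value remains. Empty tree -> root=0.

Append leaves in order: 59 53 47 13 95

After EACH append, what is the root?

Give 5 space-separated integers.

Answer: 59 885 26 989 323

Derivation:
After append 59 (leaves=[59]):
  L0: [59]
  root=59
After append 53 (leaves=[59, 53]):
  L0: [59, 53]
  L1: h(59,53)=(59*31+53)%997=885 -> [885]
  root=885
After append 47 (leaves=[59, 53, 47]):
  L0: [59, 53, 47]
  L1: h(59,53)=(59*31+53)%997=885 h(47,47)=(47*31+47)%997=507 -> [885, 507]
  L2: h(885,507)=(885*31+507)%997=26 -> [26]
  root=26
After append 13 (leaves=[59, 53, 47, 13]):
  L0: [59, 53, 47, 13]
  L1: h(59,53)=(59*31+53)%997=885 h(47,13)=(47*31+13)%997=473 -> [885, 473]
  L2: h(885,473)=(885*31+473)%997=989 -> [989]
  root=989
After append 95 (leaves=[59, 53, 47, 13, 95]):
  L0: [59, 53, 47, 13, 95]
  L1: h(59,53)=(59*31+53)%997=885 h(47,13)=(47*31+13)%997=473 h(95,95)=(95*31+95)%997=49 -> [885, 473, 49]
  L2: h(885,473)=(885*31+473)%997=989 h(49,49)=(49*31+49)%997=571 -> [989, 571]
  L3: h(989,571)=(989*31+571)%997=323 -> [323]
  root=323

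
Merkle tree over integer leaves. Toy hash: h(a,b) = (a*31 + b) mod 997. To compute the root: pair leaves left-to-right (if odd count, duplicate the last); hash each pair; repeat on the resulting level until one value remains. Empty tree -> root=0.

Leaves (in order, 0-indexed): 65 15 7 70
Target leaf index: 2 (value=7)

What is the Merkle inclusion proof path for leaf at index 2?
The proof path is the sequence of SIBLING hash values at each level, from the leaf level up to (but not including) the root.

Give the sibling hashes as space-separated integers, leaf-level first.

L0 (leaves): [65, 15, 7, 70], target index=2
L1: h(65,15)=(65*31+15)%997=36 [pair 0] h(7,70)=(7*31+70)%997=287 [pair 1] -> [36, 287]
  Sibling for proof at L0: 70
L2: h(36,287)=(36*31+287)%997=406 [pair 0] -> [406]
  Sibling for proof at L1: 36
Root: 406
Proof path (sibling hashes from leaf to root): [70, 36]

Answer: 70 36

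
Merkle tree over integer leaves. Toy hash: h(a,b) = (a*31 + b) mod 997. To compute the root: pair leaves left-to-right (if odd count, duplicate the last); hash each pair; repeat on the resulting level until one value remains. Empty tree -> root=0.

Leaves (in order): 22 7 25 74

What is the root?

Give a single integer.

L0: [22, 7, 25, 74]
L1: h(22,7)=(22*31+7)%997=689 h(25,74)=(25*31+74)%997=849 -> [689, 849]
L2: h(689,849)=(689*31+849)%997=274 -> [274]

Answer: 274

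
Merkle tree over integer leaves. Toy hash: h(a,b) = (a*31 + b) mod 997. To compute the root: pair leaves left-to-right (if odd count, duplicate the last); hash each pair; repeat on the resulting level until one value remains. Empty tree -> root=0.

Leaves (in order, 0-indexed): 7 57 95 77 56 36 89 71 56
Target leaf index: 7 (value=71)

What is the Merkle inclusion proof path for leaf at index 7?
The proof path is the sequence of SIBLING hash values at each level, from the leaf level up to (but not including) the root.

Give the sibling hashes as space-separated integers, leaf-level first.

L0 (leaves): [7, 57, 95, 77, 56, 36, 89, 71, 56], target index=7
L1: h(7,57)=(7*31+57)%997=274 [pair 0] h(95,77)=(95*31+77)%997=31 [pair 1] h(56,36)=(56*31+36)%997=775 [pair 2] h(89,71)=(89*31+71)%997=836 [pair 3] h(56,56)=(56*31+56)%997=795 [pair 4] -> [274, 31, 775, 836, 795]
  Sibling for proof at L0: 89
L2: h(274,31)=(274*31+31)%997=549 [pair 0] h(775,836)=(775*31+836)%997=933 [pair 1] h(795,795)=(795*31+795)%997=515 [pair 2] -> [549, 933, 515]
  Sibling for proof at L1: 775
L3: h(549,933)=(549*31+933)%997=6 [pair 0] h(515,515)=(515*31+515)%997=528 [pair 1] -> [6, 528]
  Sibling for proof at L2: 549
L4: h(6,528)=(6*31+528)%997=714 [pair 0] -> [714]
  Sibling for proof at L3: 528
Root: 714
Proof path (sibling hashes from leaf to root): [89, 775, 549, 528]

Answer: 89 775 549 528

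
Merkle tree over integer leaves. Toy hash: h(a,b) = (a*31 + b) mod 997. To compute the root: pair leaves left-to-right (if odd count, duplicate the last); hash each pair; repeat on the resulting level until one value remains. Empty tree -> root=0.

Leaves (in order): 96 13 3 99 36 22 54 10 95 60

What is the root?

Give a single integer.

L0: [96, 13, 3, 99, 36, 22, 54, 10, 95, 60]
L1: h(96,13)=(96*31+13)%997=995 h(3,99)=(3*31+99)%997=192 h(36,22)=(36*31+22)%997=141 h(54,10)=(54*31+10)%997=687 h(95,60)=(95*31+60)%997=14 -> [995, 192, 141, 687, 14]
L2: h(995,192)=(995*31+192)%997=130 h(141,687)=(141*31+687)%997=73 h(14,14)=(14*31+14)%997=448 -> [130, 73, 448]
L3: h(130,73)=(130*31+73)%997=115 h(448,448)=(448*31+448)%997=378 -> [115, 378]
L4: h(115,378)=(115*31+378)%997=952 -> [952]

Answer: 952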